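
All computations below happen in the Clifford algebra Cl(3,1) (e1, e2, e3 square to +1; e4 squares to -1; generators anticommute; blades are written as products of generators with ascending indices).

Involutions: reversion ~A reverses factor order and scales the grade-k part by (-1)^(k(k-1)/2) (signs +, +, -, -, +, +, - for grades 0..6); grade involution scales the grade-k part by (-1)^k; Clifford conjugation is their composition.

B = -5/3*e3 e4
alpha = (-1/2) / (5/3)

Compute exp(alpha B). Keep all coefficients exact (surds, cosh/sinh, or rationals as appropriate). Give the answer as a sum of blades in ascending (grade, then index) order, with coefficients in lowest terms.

B^2 = (-5/3)^2*(e3 e4)^2 = 25/9*(+1) = 25/9 (a basis 2-blade squares to minus the product of its generators' squares).
B^2 = 25/9 — B^2 > 0, so the exponential closes hyperbolically: l = 5/3, alpha*l = -1/2, so exp(alpha B) = cosh(-1/2) + (sinh(-1/2)/(5/3))*B = cosh(1/2) + (-3*sinh(1/2)/5)*B.
Answer: cosh(1/2) + sinh(1/2)*e3 e4


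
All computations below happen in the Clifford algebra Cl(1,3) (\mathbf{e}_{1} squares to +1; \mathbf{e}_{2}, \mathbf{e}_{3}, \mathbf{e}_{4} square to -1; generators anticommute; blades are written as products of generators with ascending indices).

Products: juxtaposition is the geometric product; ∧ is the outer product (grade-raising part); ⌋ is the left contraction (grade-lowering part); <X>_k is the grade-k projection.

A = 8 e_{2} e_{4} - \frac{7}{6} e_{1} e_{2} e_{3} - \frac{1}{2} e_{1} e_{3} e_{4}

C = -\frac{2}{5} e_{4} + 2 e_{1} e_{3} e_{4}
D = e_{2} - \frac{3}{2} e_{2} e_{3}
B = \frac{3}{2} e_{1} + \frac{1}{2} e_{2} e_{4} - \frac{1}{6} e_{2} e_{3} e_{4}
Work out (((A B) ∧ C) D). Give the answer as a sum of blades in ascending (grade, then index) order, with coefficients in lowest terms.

step 1: -4 - \frac{4}{3} e_{3} - \frac{1}{12} e_{1} e_{2} - \frac{7}{36} e_{1} e_{4} - \frac{7}{4} e_{2} e_{3} - \frac{3}{4} e_{3} e_{4} + \frac{1}{4} e_{1} e_{2} e_{3} + 12 e_{1} e_{2} e_{4} - \frac{7}{12} e_{1} e_{3} e_{4}
step 2: \frac{8}{5} e_{4} + \frac{8}{15} e_{3} e_{4} + \frac{1}{30} e_{1} e_{2} e_{4} - 8 e_{1} e_{3} e_{4} + \frac{7}{10} e_{2} e_{3} e_{4} - \frac{1}{10} e_{1} e_{2} e_{3} e_{4}
step 3: \frac{21}{20} e_{4} - \frac{7}{60} e_{1} e_{4} - \frac{12}{5} e_{2} e_{4} - \frac{7}{10} e_{3} e_{4} + 12 e_{1} e_{2} e_{4} + \frac{3}{20} e_{1} e_{3} e_{4} - \frac{28}{15} e_{2} e_{3} e_{4} - 8 e_{1} e_{2} e_{3} e_{4}
Answer: \frac{21}{20} e_{4} - \frac{7}{60} e_{1} e_{4} - \frac{12}{5} e_{2} e_{4} - \frac{7}{10} e_{3} e_{4} + 12 e_{1} e_{2} e_{4} + \frac{3}{20} e_{1} e_{3} e_{4} - \frac{28}{15} e_{2} e_{3} e_{4} - 8 e_{1} e_{2} e_{3} e_{4}


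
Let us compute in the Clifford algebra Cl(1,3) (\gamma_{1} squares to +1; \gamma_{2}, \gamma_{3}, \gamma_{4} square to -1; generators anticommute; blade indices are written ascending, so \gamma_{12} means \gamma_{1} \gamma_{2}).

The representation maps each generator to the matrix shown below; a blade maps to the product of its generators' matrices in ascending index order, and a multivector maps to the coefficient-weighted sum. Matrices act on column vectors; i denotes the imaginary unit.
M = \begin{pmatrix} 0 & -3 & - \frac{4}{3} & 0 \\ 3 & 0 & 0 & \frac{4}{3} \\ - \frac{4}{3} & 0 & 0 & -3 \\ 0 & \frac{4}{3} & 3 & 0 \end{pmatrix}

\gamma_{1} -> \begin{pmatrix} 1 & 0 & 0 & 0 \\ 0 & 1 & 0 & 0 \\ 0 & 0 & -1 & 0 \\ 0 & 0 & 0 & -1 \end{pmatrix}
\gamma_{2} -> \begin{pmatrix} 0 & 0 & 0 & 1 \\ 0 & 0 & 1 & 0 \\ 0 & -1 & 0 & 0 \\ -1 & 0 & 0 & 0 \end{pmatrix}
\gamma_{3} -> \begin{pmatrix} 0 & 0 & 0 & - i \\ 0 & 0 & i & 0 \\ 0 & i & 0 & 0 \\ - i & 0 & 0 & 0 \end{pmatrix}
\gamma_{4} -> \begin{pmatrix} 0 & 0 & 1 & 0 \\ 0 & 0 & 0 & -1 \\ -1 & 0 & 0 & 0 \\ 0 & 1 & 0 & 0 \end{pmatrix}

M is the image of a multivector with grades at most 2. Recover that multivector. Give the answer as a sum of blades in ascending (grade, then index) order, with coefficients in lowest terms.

Method: the blade images are trace-orthogonal — tr(rho(e_A) rho(e_B)^-1) = 4 if A = B and 0 otherwise — and rho(e_A)^-1 = (e_A)^2 * rho(e_A) with (e_A)^2 = +1 or -1, so the coefficient of e_A in the preimage is (e_A)^2 * tr(M rho(e_A))/4.
Nonzero projections over blades of grade <= 2: \gamma_{14}: (\gamma_{14})^2 = +1, tr(M rho(\gamma_{14})) = - \frac{16}{3}, coefficient -\frac{4}{3}; \gamma_{24}: (\gamma_{24})^2 = -1, tr(M rho(\gamma_{24})) = 12, coefficient -3. Every other blade of grade <= 2 projects to 0.
Answer: -\frac{4}{3} \gamma_{14} - 3 \gamma_{24}


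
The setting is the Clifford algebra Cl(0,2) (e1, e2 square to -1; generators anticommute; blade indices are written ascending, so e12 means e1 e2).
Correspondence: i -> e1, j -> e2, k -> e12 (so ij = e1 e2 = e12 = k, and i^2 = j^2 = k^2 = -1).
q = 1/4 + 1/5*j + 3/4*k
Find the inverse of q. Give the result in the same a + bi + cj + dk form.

In blades: q = 1/4 + 1/5*e2 + 3/4*e12.
With qbar = 1/4 - 1/5*e2 - 3/4*e12 (scalar fixed, mapped units negated), q qbar = 133/200 (the sum of squared coefficients), so q^-1 = qbar / (133/200) = 50/133 - 40/133*e2 - 150/133*e12; translating back:
Answer: 50/133 - 40/133*j - 150/133*k


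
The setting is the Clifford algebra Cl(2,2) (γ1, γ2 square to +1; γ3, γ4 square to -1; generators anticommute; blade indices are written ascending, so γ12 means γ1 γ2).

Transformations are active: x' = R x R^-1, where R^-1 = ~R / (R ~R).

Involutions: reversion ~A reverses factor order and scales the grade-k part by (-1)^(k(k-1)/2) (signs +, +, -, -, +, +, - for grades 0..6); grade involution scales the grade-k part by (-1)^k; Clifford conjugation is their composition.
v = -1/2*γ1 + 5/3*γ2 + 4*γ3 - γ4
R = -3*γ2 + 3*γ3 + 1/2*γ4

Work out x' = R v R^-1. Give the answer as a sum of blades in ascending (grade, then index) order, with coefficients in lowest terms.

~R = -3*γ2 + 3*γ3 + 1/2*γ4, and R ~R = -1/4, so R^-1 = ~R / (-1/4).
R v = -33/2 - 3/2*γ12 + 3/2*γ13 + 1/4*γ14 - 17*γ23 + 13/6*γ24 - 5*γ34
Answer: 1/2*γ1 - 1193/3*γ2 + 392*γ3 + 67*γ4


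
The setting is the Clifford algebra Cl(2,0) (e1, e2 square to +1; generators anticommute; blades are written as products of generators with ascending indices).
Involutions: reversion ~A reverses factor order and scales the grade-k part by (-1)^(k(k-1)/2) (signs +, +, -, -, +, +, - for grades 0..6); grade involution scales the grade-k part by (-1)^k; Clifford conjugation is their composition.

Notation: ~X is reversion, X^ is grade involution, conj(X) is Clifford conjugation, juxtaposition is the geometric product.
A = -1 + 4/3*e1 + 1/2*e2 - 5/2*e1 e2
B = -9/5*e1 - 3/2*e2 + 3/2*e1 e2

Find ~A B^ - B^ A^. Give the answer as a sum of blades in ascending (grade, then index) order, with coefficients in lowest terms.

first term: -3/5 + 6/5*e1 - 4*e2 - 2/5*e1 e2
second term: 3/5 + 6/5*e1 - 4*e2 - 2/5*e1 e2
Answer: -6/5


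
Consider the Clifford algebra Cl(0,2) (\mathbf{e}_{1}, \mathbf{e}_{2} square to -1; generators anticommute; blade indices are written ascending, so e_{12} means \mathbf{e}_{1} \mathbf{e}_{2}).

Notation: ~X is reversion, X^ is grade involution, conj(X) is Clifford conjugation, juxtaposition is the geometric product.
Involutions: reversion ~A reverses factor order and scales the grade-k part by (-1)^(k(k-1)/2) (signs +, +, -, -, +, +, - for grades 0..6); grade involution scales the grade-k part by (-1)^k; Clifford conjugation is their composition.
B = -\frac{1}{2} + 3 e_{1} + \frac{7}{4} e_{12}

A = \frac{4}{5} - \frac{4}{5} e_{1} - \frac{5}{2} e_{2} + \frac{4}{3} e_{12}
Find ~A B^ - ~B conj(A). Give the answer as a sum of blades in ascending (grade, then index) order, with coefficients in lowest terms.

first term: -\frac{7}{15} - \frac{51}{8} e_{1} + \frac{133}{20} e_{2} - \frac{163}{30} e_{12}
second term: -\frac{77}{15} + \frac{51}{8} e_{1} + \frac{27}{20} e_{2} + \frac{203}{30} e_{12}
Answer: \frac{14}{3} - \frac{51}{4} e_{1} + \frac{53}{10} e_{2} - \frac{61}{5} e_{12}


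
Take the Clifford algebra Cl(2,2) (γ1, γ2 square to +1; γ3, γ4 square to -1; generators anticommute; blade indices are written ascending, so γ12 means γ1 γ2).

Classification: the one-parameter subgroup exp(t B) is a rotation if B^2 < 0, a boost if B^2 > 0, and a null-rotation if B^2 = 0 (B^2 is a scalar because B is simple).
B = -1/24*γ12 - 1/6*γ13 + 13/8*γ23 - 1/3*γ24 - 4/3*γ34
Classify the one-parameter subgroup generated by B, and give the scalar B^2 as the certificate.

B^2 term by term: the squares give (-1/24)^2*(γ12)^2 + (-1/6)^2*(γ13)^2 + (13/8)^2*(γ23)^2 + (-1/3)^2*(γ24)^2 + (-4/3)^2*(γ34)^2 = 1/576*(-1) + 1/36*(+1) + 169/64*(+1) + 1/9*(+1) + 16/9*(-1) = 1 (each basis 2-blade squares to minus the product of its generators' squares); cross terms between blades sharing an index anticommute and cancel; the commuting (index-disjoint) pairs give grade-4 terms 2*c*c'*(blade product), which cancel blade by blade — γ1234: 1/9 - 1/9 = 0 — confirming B is simple. So B^2 = 1.
Answer: boost, certificate B^2 = 1. Check the certificate: B^2 = 1, and that sign is decisive whatever form B takes.


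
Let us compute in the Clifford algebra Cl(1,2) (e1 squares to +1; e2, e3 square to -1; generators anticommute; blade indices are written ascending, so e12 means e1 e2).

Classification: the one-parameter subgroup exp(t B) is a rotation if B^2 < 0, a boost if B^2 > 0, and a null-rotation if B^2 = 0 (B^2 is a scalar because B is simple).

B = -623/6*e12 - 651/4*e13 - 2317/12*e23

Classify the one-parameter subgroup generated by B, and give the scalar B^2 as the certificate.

B^2 term by term: the squares give (-623/6)^2*(e12)^2 + (-651/4)^2*(e13)^2 + (-2317/12)^2*(e23)^2 = 388129/36*(+1) + 423801/16*(+1) + 5368489/144*(-1) = -49/4 (each basis 2-blade squares to minus the product of its generators' squares); cross terms between blades sharing an index anticommute and cancel. So B^2 = -49/4.
Answer: rotation, certificate B^2 = -49/4. Certificate logic: -49/4 is a conjugation-invariant scalar, so its sign fixes rotation versus boost versus null-rotation outright.


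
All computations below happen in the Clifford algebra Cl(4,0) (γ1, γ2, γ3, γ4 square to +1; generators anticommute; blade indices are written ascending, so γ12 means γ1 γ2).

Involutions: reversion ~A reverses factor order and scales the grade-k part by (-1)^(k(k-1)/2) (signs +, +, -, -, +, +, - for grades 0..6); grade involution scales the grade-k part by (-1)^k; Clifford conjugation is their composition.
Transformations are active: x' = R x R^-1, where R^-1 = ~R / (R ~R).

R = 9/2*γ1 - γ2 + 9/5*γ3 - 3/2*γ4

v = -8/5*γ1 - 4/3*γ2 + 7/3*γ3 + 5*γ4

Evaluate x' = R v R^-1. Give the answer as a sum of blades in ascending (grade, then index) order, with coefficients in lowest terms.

~R = 9/2*γ1 - γ2 + 9/5*γ3 - 3/2*γ4, and R ~R = 1337/50, so R^-1 = ~R / (1337/50).
R v = -55/6 - 38/5*γ12 + 669/50*γ13 + 201/10*γ14 + 1/15*γ23 - 7*γ24 + 25/2*γ34
Answer: -9929/6685*γ1 + 8098/4011*γ2 - 14309/4011*γ3 - 5310/1337*γ4


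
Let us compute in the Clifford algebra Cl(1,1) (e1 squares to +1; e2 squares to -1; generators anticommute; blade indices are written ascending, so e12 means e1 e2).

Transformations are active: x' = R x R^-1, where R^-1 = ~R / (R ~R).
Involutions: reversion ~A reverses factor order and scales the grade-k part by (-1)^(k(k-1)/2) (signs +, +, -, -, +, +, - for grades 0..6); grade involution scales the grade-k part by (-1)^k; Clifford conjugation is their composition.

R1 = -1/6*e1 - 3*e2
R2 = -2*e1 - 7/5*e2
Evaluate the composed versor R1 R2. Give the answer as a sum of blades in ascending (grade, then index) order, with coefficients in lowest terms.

Distribute over the terms of R1 (each basis-blade product reordered to ascending indices, repeated generators contracted through their squares):
(-1/6*e1) R2 = 1/3 + 7/30*e12
(-3*e2) R2 = -21/5 - 6*e12
Summing the partial products and collecting blades:
Answer: -58/15 - 173/30*e12


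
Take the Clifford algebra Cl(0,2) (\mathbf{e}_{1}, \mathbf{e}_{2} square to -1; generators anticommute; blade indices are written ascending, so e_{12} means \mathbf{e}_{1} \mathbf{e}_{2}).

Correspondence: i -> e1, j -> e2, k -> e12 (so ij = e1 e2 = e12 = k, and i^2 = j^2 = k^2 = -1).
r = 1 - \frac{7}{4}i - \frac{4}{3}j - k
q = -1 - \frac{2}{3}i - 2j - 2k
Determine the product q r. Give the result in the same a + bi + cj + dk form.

In blades: q = -1 - \frac{2}{3} e_{1} - 2 e_{2} - 2 e_{12}, r = 1 - \frac{7}{4} e_{1} - \frac{4}{3} e_{2} - e_{12}.
Distribute q over r term by term (generator squares from the signature, products reordered to ascending indices): (-1)*r = -1 + \frac{7}{4} e_{1} + \frac{4}{3} e_{2} + e_{12}; (-\frac{2}{3} e_{1})*r = -\frac{7}{6} - \frac{2}{3} e_{1} - \frac{2}{3} e_{2} + \frac{8}{9} e_{12}; (-2 e_{2})*r = -\frac{8}{3} + 2 e_{1} - 2 e_{2} - \frac{7}{2} e_{12}; (-2 e_{12})*r = -2 - \frac{8}{3} e_{1} + \frac{7}{2} e_{2} - 2 e_{12}.
Sum: -\frac{41}{6} + \frac{5}{12} e_{1} + \frac{13}{6} e_{2} - \frac{65}{18} e_{12}; translating back through the correspondence:
Answer: -\frac{41}{6} + \frac{5}{12}i + \frac{13}{6}j - \frac{65}{18}k


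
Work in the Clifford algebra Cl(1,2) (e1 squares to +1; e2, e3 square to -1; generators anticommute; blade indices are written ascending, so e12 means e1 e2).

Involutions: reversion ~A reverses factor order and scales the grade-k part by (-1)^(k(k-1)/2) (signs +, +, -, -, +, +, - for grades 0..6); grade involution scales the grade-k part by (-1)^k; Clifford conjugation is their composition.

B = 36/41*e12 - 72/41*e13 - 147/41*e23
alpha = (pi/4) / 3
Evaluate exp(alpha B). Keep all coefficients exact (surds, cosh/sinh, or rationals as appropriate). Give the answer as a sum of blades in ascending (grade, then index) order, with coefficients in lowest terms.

B^2 term by term: the squares give (36/41)^2*(e12)^2 + (-72/41)^2*(e13)^2 + (-147/41)^2*(e23)^2 = 1296/1681*(+1) + 5184/1681*(+1) + 21609/1681*(-1) = -9 (each basis 2-blade squares to minus the product of its generators' squares); cross terms between blades sharing an index anticommute and cancel. So B^2 = -9.
B^2 = -9 — B^2 < 0, so the exponential closes trigonometrically: l = 3, alpha*l = pi/4, so exp(alpha B) = cos(pi/4) + (sin(pi/4)/3)*B = sqrt(2)/2 + (sqrt(2)/6)*B.
Answer: sqrt(2)/2 + 6*sqrt(2)/41*e12 - 12*sqrt(2)/41*e13 - 49*sqrt(2)/82*e23


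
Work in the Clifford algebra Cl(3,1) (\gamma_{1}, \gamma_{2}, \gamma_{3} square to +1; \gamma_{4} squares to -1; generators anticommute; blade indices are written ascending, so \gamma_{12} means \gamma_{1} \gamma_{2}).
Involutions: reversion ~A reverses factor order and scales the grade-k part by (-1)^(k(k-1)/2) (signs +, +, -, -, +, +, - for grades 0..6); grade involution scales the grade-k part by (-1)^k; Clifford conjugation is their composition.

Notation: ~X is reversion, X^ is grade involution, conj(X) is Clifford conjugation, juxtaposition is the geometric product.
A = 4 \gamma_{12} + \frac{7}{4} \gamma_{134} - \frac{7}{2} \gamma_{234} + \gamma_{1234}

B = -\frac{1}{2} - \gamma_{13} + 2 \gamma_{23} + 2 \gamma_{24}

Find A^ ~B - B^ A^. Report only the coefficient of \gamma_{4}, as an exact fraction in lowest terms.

first term: 7 \gamma_{3} + \frac{35}{4} \gamma_{4} - 2 \gamma_{12} - 6 \gamma_{13} - 6 \gamma_{14} - 4 \gamma_{23} + \gamma_{24} - \frac{7}{2} \gamma_{123} + \frac{7}{8} \gamma_{134} - \frac{7}{4} \gamma_{234} - \frac{1}{2} \gamma_{1234}
second term: -7 \gamma_{3} - \frac{35}{4} \gamma_{4} - 2 \gamma_{12} - 10 \gamma_{13} - 10 \gamma_{14} - 4 \gamma_{23} - \gamma_{24} - \frac{7}{2} \gamma_{123} + \frac{7}{8} \gamma_{134} - \frac{7}{4} \gamma_{234} - \frac{1}{2} \gamma_{1234}
Answer: \frac{35}{2}


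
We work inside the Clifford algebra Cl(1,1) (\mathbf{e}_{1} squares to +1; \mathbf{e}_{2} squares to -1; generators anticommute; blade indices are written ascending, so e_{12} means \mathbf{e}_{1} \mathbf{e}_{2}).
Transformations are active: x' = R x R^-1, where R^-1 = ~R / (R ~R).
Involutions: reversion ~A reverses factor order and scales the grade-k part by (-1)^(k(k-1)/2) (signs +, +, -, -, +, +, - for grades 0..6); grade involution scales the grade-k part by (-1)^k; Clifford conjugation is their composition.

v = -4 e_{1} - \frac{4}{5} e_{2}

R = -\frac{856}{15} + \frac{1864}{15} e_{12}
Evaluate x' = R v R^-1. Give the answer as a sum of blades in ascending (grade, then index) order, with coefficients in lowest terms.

~R = -\frac{856}{15} - \frac{1864}{15} e_{12}, and R ~R = -\frac{60928}{5}, so R^-1 = ~R / (-\frac{60928}{5}).
R v = \frac{8192}{25} e_{1} + \frac{13568}{25} e_{2}
Answer: \frac{63092}{8925} e_{1} + \frac{52508}{8925} e_{2}


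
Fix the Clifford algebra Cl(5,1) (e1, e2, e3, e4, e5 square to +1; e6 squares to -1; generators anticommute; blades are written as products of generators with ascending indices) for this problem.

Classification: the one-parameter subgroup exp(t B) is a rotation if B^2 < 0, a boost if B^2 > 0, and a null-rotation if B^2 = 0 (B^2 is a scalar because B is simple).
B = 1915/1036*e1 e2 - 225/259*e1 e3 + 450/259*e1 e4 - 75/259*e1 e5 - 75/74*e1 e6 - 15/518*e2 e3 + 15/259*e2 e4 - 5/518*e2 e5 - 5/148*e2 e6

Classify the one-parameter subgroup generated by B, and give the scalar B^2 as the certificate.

B^2 term by term: the squares give (1915/1036)^2*(e1 e2)^2 + (-225/259)^2*(e1 e3)^2 + (450/259)^2*(e1 e4)^2 + (-75/259)^2*(e1 e5)^2 + (-75/74)^2*(e1 e6)^2 + (-15/518)^2*(e2 e3)^2 + (15/259)^2*(e2 e4)^2 + (-5/518)^2*(e2 e5)^2 + (-5/148)^2*(e2 e6)^2 = 3667225/1073296*(-1) + 50625/67081*(-1) + 202500/67081*(-1) + 5625/67081*(-1) + 5625/5476*(+1) + 225/268324*(-1) + 225/67081*(-1) + 25/268324*(-1) + 25/21904*(+1) = -25/4 (each basis 2-blade squares to minus the product of its generators' squares); cross terms between blades sharing an index anticommute and cancel; the commuting (index-disjoint) pairs give grade-4 terms 2*c*c'*(blade product), which cancel blade by blade — e1 e2 e3 e4: 6750/67081 - 6750/67081 = 0; e1 e2 e3 e5: -1125/67081 + 1125/67081 = 0; e1 e2 e3 e6: -1125/19166 + 1125/19166 = 0; e1 e2 e4 e5: 2250/67081 - 2250/67081 = 0; e1 e2 e4 e6: 1125/9583 - 1125/9583 = 0; e1 e2 e5 e6: -375/19166 + 375/19166 = 0 — confirming B is simple. So B^2 = -25/4.
Answer: rotation, certificate B^2 = -25/4. No conjugation can change B^2 = -25/4; the sign gives the class.


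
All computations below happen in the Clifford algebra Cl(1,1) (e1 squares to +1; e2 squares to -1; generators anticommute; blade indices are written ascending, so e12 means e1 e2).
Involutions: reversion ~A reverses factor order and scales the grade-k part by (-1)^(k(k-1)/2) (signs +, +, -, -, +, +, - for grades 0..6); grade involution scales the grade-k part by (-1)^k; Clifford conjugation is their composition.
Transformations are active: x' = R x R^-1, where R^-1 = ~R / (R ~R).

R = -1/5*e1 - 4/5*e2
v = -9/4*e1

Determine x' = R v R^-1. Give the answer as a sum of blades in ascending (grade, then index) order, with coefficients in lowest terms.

~R = -1/5*e1 - 4/5*e2, and R ~R = -3/5, so R^-1 = ~R / (-3/5).
R v = 9/20 - 9/5*e12
Answer: 51/20*e1 + 6/5*e2


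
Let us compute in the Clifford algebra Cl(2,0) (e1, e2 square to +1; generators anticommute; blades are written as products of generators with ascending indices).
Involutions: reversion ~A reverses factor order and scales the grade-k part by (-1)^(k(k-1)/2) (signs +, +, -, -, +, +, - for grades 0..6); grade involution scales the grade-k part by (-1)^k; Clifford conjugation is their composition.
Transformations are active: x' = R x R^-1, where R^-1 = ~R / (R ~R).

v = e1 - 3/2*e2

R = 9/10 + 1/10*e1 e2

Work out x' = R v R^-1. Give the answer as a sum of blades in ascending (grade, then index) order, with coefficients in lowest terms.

~R = 9/10 - 1/10*e1 e2, and R ~R = 41/50, so R^-1 = ~R / (41/50).
R v = 3/4*e1 - 29/20*e2
Answer: 53/82*e1 - 69/41*e2


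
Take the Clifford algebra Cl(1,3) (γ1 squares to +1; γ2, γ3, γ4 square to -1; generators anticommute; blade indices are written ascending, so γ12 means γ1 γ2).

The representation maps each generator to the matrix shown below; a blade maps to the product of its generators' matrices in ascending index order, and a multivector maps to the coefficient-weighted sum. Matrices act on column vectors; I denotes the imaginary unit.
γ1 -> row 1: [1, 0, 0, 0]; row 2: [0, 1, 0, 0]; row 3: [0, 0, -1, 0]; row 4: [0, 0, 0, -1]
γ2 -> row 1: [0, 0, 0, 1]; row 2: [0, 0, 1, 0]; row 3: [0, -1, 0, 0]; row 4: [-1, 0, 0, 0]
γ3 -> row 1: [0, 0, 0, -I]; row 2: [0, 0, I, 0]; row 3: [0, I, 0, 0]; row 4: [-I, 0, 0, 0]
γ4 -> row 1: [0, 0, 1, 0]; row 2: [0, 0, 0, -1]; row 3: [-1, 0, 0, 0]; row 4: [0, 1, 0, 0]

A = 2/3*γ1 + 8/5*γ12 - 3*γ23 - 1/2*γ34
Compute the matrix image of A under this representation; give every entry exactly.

Bivector images (products of the table entries): rho(γ12) = rho(γ1)rho(γ2) = row 1: [0, 0, 0, 1]; row 2: [0, 0, 1, 0]; row 3: [0, 1, 0, 0]; row 4: [1, 0, 0, 0]; rho(γ23) = rho(γ2)rho(γ3) = row 1: [-I, 0, 0, 0]; row 2: [0, I, 0, 0]; row 3: [0, 0, -I, 0]; row 4: [0, 0, 0, I]; rho(γ34) = rho(γ3)rho(γ4) = row 1: [0, -I, 0, 0]; row 2: [-I, 0, 0, 0]; row 3: [0, 0, 0, -I]; row 4: [0, 0, -I, 0].
M = (2/3)*rho(γ1) + (8/5)*rho(γ12) + (-3)*rho(γ23) + (-1/2)*rho(γ34), summed entrywise:
Answer: row 1: [2/3 + 3*I, I/2, 0, 8/5]; row 2: [I/2, 2/3 - 3*I, 8/5, 0]; row 3: [0, 8/5, -2/3 + 3*I, I/2]; row 4: [8/5, 0, I/2, -2/3 - 3*I]


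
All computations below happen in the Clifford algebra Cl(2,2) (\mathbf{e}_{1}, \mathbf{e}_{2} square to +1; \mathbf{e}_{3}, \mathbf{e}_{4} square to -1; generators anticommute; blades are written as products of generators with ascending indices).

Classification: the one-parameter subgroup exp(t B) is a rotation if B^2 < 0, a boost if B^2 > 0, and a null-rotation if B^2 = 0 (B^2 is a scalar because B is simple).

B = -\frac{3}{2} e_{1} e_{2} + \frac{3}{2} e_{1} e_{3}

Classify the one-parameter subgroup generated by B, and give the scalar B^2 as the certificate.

B^2 term by term: the squares give (-\frac{3}{2})^2*(e_{1} e_{2})^2 + (\frac{3}{2})^2*(e_{1} e_{3})^2 = \frac{9}{4}*(-1) + \frac{9}{4}*(+1) = 0 (each basis 2-blade squares to minus the product of its generators' squares); cross terms between blades sharing an index anticommute and cancel. So B^2 = 0.
Answer: null-rotation, certificate B^2 = 0. Because 0 is invariant under every versor sandwich, the classification follows from its sign alone.


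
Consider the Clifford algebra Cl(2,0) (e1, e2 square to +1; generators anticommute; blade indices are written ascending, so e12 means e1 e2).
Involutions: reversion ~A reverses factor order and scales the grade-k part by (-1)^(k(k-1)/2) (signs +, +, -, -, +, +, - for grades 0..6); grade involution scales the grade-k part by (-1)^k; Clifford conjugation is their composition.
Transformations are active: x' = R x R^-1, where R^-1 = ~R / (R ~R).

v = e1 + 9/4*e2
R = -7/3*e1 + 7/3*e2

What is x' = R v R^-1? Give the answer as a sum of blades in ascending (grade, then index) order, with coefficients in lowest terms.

~R = -7/3*e1 + 7/3*e2, and R ~R = 98/9, so R^-1 = ~R / (98/9).
R v = 35/12 - 91/12*e12
Answer: -9/4*e1 - e2


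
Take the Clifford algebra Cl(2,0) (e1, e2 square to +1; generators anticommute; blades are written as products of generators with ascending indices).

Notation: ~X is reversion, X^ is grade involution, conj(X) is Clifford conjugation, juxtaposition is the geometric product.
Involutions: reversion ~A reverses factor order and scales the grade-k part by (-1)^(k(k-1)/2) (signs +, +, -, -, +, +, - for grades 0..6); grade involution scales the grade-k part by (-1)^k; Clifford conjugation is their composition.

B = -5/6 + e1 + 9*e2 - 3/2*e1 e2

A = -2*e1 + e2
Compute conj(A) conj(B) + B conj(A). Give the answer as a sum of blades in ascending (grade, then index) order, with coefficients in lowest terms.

first term: 7 - 1/6*e1 + 23/6*e2 - 19*e1 e2
second term: -7 - 1/6*e1 + 23/6*e2 - 19*e1 e2
Answer: -1/3*e1 + 23/3*e2 - 38*e1 e2


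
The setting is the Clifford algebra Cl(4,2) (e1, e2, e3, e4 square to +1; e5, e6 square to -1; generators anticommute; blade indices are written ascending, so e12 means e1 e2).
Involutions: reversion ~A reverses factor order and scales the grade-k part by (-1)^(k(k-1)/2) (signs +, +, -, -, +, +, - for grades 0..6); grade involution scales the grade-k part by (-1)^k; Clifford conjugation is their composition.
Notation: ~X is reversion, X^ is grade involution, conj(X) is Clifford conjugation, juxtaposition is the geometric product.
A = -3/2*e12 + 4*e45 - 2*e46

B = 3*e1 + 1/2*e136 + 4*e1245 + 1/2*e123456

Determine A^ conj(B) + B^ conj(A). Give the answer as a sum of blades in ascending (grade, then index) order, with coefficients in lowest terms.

first term: -9/2*e2 + 16*e12 + 6*e45 + e134 - 12*e145 + 6*e146 + 3/4*e236 - e1235 - 2*e1236 - 8*e1256 - 3/4*e3456 + 2*e13456
second term: -9/2*e2 - 16*e12 - 6*e45 - e134 + 12*e145 - 6*e146 - 3/4*e236 - e1235 - 2*e1236 - 8*e1256 - 3/4*e3456 + 2*e13456
Answer: -9*e2 - 2*e1235 - 4*e1236 - 16*e1256 - 3/2*e3456 + 4*e13456


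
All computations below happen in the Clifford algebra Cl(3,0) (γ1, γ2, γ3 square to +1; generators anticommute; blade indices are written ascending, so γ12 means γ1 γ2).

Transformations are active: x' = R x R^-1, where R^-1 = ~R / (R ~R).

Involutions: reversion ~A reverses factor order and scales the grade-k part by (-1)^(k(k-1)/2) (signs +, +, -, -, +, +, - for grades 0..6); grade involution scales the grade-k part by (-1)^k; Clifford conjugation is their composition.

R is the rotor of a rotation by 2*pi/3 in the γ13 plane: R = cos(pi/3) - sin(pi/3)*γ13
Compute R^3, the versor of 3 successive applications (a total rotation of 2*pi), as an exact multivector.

Half-angle bookkeeping: 3 applications in γ13 add up to rotor phase 3*pi/3 = pi, so R^3 = cos(pi) - sin(pi)*γ13.
cos(pi) = -1 and sin(pi) = 0, so R^3 = -1. The total rotation 2*pi is 1 full turn, so every vector returns to itself, yet the rotor is -1, on the OTHER sheet of the double cover (an odd number of 2*pi turns).
Answer: -1


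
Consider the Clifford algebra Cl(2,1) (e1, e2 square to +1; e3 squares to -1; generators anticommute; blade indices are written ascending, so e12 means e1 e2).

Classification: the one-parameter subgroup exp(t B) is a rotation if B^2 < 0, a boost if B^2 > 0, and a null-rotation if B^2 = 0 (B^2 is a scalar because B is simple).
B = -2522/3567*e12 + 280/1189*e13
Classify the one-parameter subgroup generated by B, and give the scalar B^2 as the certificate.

B^2 term by term: the squares give (-2522/3567)^2*(e12)^2 + (280/1189)^2*(e13)^2 = 6360484/12723489*(-1) + 78400/1413721*(+1) = -4/9 (each basis 2-blade squares to minus the product of its generators' squares); cross terms between blades sharing an index anticommute and cancel. So B^2 = -4/9.
Answer: rotation, certificate B^2 = -4/9. Certificate logic: -4/9 is a conjugation-invariant scalar, so its sign fixes rotation versus boost versus null-rotation outright.


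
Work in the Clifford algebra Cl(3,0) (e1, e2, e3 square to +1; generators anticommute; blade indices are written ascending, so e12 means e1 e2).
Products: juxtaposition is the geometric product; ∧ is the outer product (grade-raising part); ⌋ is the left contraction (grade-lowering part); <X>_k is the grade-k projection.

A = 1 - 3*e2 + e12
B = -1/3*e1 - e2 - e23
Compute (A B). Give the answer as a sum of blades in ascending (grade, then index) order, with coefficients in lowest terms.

step 1: 3 - 4/3*e1 - 2/3*e2 + 3*e3 - e12 - e13 - e23
Answer: 3 - 4/3*e1 - 2/3*e2 + 3*e3 - e12 - e13 - e23


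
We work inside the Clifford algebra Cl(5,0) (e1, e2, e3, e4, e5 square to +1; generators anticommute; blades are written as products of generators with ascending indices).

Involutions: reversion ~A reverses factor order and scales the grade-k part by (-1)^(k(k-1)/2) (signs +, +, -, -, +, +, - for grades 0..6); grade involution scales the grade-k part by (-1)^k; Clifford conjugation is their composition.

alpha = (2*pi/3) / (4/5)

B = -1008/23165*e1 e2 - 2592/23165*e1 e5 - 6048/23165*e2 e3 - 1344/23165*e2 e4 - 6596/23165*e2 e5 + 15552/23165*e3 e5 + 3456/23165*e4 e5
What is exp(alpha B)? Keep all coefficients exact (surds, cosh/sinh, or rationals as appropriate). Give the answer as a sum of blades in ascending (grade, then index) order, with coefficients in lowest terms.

B^2 term by term: the squares give (-1008/23165)^2*(e1 e2)^2 + (-2592/23165)^2*(e1 e5)^2 + (-6048/23165)^2*(e2 e3)^2 + (-1344/23165)^2*(e2 e4)^2 + (-6596/23165)^2*(e2 e5)^2 + (15552/23165)^2*(e3 e5)^2 + (3456/23165)^2*(e4 e5)^2 = 1016064/536617225*(-1) + 6718464/536617225*(-1) + 36578304/536617225*(-1) + 1806336/536617225*(-1) + 43507216/536617225*(-1) + 241864704/536617225*(-1) + 11943936/536617225*(-1) = -16/25 (each basis 2-blade squares to minus the product of its generators' squares); cross terms between blades sharing an index anticommute and cancel; the commuting (index-disjoint) pairs give grade-4 terms 2*c*c'*(blade product), which cancel blade by blade — e1 e2 e3 e5: -31352832/536617225 + 31352832/536617225 = 0; e1 e2 e4 e5: -6967296/536617225 + 6967296/536617225 = 0; e2 e3 e4 e5: -41803776/536617225 + 41803776/536617225 = 0 — confirming B is simple. So B^2 = -16/25.
B^2 = -16/25 — the negative square puts this in the circular regime; l = 4/5, alpha*l = 2*pi/3, so exp(alpha B) = cos(2*pi/3) + (sin(2*pi/3)/(4/5))*B = -1/2 + (5*sqrt(3)/8)*B.
Answer: -1/2 - 126*sqrt(3)/4633*e1 e2 - 324*sqrt(3)/4633*e1 e5 - 756*sqrt(3)/4633*e2 e3 - 168*sqrt(3)/4633*e2 e4 - 1649*sqrt(3)/9266*e2 e5 + 1944*sqrt(3)/4633*e3 e5 + 432*sqrt(3)/4633*e4 e5


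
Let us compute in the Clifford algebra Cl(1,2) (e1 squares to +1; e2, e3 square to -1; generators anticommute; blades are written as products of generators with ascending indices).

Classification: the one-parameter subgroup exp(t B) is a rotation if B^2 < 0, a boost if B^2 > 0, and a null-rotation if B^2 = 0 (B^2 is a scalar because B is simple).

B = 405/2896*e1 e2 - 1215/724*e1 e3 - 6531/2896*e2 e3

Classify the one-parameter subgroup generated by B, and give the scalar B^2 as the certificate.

B^2 term by term: the squares give (405/2896)^2*(e1 e2)^2 + (-1215/724)^2*(e1 e3)^2 + (-6531/2896)^2*(e2 e3)^2 = 164025/8386816*(+1) + 1476225/524176*(+1) + 42653961/8386816*(-1) = -9/4 (each basis 2-blade squares to minus the product of its generators' squares); cross terms between blades sharing an index anticommute and cancel. So B^2 = -9/4.
Answer: rotation, certificate B^2 = -9/4. No conjugation can change B^2 = -9/4; the sign gives the class.


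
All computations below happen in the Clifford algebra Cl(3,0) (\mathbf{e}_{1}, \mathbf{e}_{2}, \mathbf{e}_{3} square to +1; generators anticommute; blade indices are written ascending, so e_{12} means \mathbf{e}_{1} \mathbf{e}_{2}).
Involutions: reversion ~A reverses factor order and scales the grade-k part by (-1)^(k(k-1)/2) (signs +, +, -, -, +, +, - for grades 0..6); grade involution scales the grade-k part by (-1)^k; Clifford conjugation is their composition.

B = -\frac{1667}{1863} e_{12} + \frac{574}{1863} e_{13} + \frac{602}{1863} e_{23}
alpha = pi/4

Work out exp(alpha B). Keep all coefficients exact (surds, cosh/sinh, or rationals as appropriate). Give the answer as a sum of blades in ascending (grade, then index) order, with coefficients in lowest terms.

B^2 term by term: the squares give (-\frac{1667}{1863})^2*(e_{12})^2 + (\frac{574}{1863})^2*(e_{13})^2 + (\frac{602}{1863})^2*(e_{23})^2 = \frac{2778889}{3470769}*(-1) + \frac{329476}{3470769}*(-1) + \frac{362404}{3470769}*(-1) = -1 (each basis 2-blade squares to minus the product of its generators' squares); cross terms between blades sharing an index anticommute and cancel. So B^2 = -1.
B^2 = -1 — since the square is negative, the closed form is circular: l = 1, alpha*l = \frac{\pi}{4}, so exp(alpha B) = cos(\frac{\pi}{4}) + (sin(\frac{\pi}{4})/1)*B = \frac{\sqrt{2}}{2} + (\frac{\sqrt{2}}{2})*B.
Answer: \frac{\sqrt{2}}{2} - \frac{1667 \sqrt{2}}{3726} e_{12} + \frac{287 \sqrt{2}}{1863} e_{13} + \frac{301 \sqrt{2}}{1863} e_{23}


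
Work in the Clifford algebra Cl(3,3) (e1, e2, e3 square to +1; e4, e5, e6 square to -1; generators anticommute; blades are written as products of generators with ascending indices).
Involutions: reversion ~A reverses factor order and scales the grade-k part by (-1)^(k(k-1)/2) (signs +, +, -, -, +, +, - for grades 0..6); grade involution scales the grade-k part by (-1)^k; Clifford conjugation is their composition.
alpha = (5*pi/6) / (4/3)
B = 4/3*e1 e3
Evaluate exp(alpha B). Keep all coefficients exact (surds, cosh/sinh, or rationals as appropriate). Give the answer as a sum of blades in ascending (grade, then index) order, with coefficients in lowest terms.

B^2 = (4/3)^2*(e1 e3)^2 = 16/9*(-1) = -16/9 (a basis 2-blade squares to minus the product of its generators' squares).
B^2 = -16/9 — the negative square puts this in the circular regime; l = 4/3, alpha*l = 5*pi/6, so exp(alpha B) = cos(5*pi/6) + (sin(5*pi/6)/(4/3))*B = -sqrt(3)/2 + (3/8)*B.
Answer: -sqrt(3)/2 + 1/2*e1 e3


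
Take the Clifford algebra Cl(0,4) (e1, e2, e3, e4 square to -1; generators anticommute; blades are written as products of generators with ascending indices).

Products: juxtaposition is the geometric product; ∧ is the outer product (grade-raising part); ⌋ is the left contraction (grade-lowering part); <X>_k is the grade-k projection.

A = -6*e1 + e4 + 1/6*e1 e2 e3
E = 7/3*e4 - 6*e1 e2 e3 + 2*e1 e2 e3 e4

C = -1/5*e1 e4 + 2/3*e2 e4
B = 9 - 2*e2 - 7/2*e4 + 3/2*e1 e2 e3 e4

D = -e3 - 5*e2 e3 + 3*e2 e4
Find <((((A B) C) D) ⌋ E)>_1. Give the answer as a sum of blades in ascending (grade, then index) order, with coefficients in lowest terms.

step 1: 7/2 - 54*e1 + 37/4*e4 + 12*e1 e2 - 1/3*e1 e3 + 21*e1 e4 + 2*e2 e4 + 3*e1 e2 e3 + 9*e2 e3 e4 - 7/12*e1 e2 e3 e4
step 2: 43/15 - 37/20*e1 + 37/6*e2 + 6*e3 - 54/5*e4 + 72/5*e1 e2 - 7/18*e1 e3 - 87/10*e1 e4 - 7/60*e2 e3 - 1/15*e2 e4 + 1/15*e3 e4 - 9/5*e1 e2 e3 - 36*e1 e2 e4 + 2*e1 e3 e4 + 3/5*e2 e3 e4 + 2/9*e1 e2 e3 e4
step 3: 337/60 + 1775/18*e1 - 3751/60*e2 + 893/30*e3 - 467/30*e4 - 1168/45*e1 e2 + 4471/60*e1 e3 - 1984/45*e1 e4 - 207/10*e2 e3 + 23/3*e2 e4 - 689/60*e3 e4 - 223/20*e1 e2 e3 - 2839/180*e1 e2 e4 - 1941/10*e1 e3 e4 + 539/15*e2 e3 e4 + 26/3*e1 e2 e3 e4
step 4: 1085/9 - 2941/15*e1 - 8353/10*e2 - 11177/90*e3 - 331/36*e4 + 6047/30*e1 e2 + 11713/30*e1 e3 + 207/5*e1 e4 + 30593/45*e2 e3 + 4471/30*e2 e4 + 2336/45*e3 e4 - 389/6*e1 e2 e3 - 893/15*e1 e2 e4 - 3751/30*e1 e3 e4 - 1775/9*e2 e3 e4 + 337/30*e1 e2 e3 e4
step 5: -2941/15*e1 - 8353/10*e2 - 11177/90*e3 - 331/36*e4
Answer: -2941/15*e1 - 8353/10*e2 - 11177/90*e3 - 331/36*e4


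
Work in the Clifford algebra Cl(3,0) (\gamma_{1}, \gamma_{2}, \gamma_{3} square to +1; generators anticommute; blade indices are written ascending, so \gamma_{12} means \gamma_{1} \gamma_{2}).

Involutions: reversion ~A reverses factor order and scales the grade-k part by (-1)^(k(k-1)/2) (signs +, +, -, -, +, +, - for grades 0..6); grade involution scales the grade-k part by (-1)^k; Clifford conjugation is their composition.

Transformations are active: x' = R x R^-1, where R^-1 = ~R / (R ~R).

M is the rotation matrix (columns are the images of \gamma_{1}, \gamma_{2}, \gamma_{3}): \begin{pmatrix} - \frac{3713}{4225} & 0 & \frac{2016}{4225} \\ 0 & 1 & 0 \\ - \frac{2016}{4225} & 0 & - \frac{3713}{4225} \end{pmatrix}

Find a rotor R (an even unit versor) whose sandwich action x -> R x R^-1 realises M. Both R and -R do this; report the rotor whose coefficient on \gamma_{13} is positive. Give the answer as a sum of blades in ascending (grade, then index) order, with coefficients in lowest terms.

Method: write R = a + b12*\gamma_{12} + b13*\gamma_{13} + b23*\gamma_{23} with a^2 + b12^2 + b13^2 + b23^2 = 1 (so R^-1 = ~R). Expanding the columns R e_j ~R gives tr M = 4a^2 - 1 and, from the antisymmetric part, M21 - M12 = -4a*b12, M13 - M31 = 4a*b13, M32 - M23 = -4a*b23.
Here tr M = -\frac{3201}{4225}, so a^2 = (1 + tr M)/4 = \frac{256}{4225} and a = ±\frac{16}{65}. Taking a = \frac{16}{65}: M21 - M12 = 0, M13 - M31 = \frac{4032}{4225}, M32 - M23 = 0, giving b12 = 0, b13 = \frac{63}{65}, b23 = 0, i.e. R = \frac{16}{65} + \frac{63}{65} \gamma_{13}.
Its \gamma_{13} coefficient is already positive.
Answer: \frac{16}{65} + \frac{63}{65} \gamma_{13}. Sheet selection: the two-to-one cover makes ±R indistinguishable at the matrix level (trace -\frac{3201}{4225}), so uniqueness comes from the required sign on \gamma_{13}.


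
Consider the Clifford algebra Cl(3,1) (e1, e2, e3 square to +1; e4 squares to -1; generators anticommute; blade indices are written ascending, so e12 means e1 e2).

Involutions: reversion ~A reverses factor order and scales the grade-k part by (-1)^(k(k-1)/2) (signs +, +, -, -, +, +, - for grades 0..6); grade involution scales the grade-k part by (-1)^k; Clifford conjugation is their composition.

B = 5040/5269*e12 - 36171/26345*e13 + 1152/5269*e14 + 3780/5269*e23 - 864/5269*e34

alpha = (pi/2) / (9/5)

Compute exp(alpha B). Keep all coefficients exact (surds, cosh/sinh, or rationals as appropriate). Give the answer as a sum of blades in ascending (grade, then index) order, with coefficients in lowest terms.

B^2 term by term: the squares give (5040/5269)^2*(e12)^2 + (-36171/26345)^2*(e13)^2 + (1152/5269)^2*(e14)^2 + (3780/5269)^2*(e23)^2 + (-864/5269)^2*(e34)^2 = 25401600/27762361*(-1) + 1308341241/694059025*(-1) + 1327104/27762361*(+1) + 14288400/27762361*(-1) + 746496/27762361*(+1) = -81/25 (each basis 2-blade squares to minus the product of its generators' squares); cross terms between blades sharing an index anticommute and cancel; the commuting (index-disjoint) pairs give grade-4 terms 2*c*c'*(blade product), which cancel blade by blade — e1234: -8709120/27762361 + 8709120/27762361 = 0 — confirming B is simple. So B^2 = -81/25.
B^2 = -81/25 — the negative square puts this in the circular regime; l = 9/5, alpha*l = pi/2, so exp(alpha B) = cos(pi/2) + (sin(pi/2)/(9/5))*B = 0 + (5/9)*B.
Answer: 2800/5269*e12 - 4019/5269*e13 + 640/5269*e14 + 2100/5269*e23 - 480/5269*e34


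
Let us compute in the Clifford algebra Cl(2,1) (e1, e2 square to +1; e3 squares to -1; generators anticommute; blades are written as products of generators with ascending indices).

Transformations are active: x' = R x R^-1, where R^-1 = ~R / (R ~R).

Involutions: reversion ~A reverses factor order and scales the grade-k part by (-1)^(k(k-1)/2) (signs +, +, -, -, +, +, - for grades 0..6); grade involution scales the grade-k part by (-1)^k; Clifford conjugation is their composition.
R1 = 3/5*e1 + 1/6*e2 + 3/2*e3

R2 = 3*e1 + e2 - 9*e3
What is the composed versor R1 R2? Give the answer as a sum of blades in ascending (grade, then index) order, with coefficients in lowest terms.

Distribute over the terms of R1 (each basis-blade product reordered to ascending indices, repeated generators contracted through their squares):
(3/5*e1) R2 = 9/5 + 3/5*e1 e2 - 27/5*e1 e3
(1/6*e2) R2 = 1/6 - 1/2*e1 e2 - 3/2*e2 e3
(3/2*e3) R2 = 27/2 - 9/2*e1 e3 - 3/2*e2 e3
Summing the partial products and collecting blades:
Answer: 232/15 + 1/10*e1 e2 - 99/10*e1 e3 - 3*e2 e3


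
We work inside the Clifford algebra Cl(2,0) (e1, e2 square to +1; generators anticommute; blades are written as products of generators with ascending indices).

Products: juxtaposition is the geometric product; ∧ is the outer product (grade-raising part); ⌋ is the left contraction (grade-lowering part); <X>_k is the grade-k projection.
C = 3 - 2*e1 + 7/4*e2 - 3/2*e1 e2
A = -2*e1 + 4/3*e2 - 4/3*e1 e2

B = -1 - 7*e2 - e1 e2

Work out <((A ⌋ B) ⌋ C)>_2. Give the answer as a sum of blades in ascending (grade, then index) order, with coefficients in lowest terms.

step 1: -32/3 + 4/3*e1 + 2*e2
step 2: -187/6 + 73/3*e1 - 62/3*e2 + 16*e1 e2
step 3: 16*e1 e2
Answer: 16*e1 e2


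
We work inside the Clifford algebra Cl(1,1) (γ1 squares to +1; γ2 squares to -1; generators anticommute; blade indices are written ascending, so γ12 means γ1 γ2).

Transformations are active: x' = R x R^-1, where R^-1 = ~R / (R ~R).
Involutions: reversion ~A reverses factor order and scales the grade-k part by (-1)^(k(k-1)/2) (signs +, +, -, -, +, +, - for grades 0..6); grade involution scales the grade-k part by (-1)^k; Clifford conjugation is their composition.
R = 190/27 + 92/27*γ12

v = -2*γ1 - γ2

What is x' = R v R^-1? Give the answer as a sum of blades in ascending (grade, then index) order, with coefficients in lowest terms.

~R = 190/27 - 92/27*γ12, and R ~R = 9212/243, so R^-1 = ~R / (9212/243).
R v = -32/3*γ1 - 2/9*γ2
Answer: -4514/2303*γ1 + 2113/2303*γ2
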